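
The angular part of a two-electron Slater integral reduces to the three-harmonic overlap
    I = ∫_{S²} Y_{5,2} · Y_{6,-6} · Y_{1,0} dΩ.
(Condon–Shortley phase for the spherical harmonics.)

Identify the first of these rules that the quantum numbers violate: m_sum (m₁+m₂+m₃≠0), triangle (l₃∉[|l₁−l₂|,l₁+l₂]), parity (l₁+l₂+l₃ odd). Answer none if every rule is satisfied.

Σmᵢ = -4  ✗
l₃∈[|l₁−l₂|,l₁+l₂]=[1,11], have l₃=1
Σlᵢ = 12 ⇒ even

m_sum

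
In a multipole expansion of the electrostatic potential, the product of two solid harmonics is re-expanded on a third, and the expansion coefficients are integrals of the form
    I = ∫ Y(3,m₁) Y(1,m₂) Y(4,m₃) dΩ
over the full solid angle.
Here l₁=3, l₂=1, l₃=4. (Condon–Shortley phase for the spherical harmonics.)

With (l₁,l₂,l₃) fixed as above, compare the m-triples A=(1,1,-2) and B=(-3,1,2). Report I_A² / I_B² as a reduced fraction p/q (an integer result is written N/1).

Shared (l₁,l₂,l₃)=(3,1,4): N and (l;000)² cancel in I_A²/I_B².
A: Δ = 0!·6!·2!/9! = 1/252; Racah Σ t=0..0: t=0:+1/96 = 1/96; ⇒ 3j(3 1 4; 1 1 -2)² = 5/84, sgn +1
B: Δ = 0!·6!·2!/9! = 1/252; Racah Σ t=0..0: t=0:+1/1440 = 1/1440; ⇒ 3j(3 1 4; -3 1 2)² = 1/252, sgn +1
I_A²/I_B² = (5/84)/(1/252) = 15/1

15/1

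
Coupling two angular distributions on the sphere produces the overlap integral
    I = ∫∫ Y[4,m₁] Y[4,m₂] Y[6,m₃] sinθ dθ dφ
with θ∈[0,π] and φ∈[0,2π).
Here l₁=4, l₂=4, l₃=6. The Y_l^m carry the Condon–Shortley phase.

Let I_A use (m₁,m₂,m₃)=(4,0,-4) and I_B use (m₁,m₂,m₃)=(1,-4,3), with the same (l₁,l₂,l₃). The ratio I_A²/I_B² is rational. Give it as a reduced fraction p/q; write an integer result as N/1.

3/2

l's match ⇒ only the (l;m) 3-j factors differ between A and B.
A: triangle coeff Δ(4,4,6) = 1/1261260; Σ_t [0,0]: t=0:+1/69120 = 1/69120; (3j)²=4/143 [(4 4 6; 4 0 -4)], sign=+1
B: triangle coeff Δ(4,4,6) = 1/1261260; Σ_t [0,0]: t=0:+1/51840 = 1/51840; (3j)²=8/429 [(4 4 6; 1 -4 3)], sign=-1
I_A²/I_B² = (4/143)/(8/429) = 3/2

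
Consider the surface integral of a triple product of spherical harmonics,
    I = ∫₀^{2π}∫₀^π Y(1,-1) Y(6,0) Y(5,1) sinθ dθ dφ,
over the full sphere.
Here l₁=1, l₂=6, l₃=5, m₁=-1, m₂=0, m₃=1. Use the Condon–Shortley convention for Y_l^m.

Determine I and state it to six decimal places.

0.158246

Rules hold: Σm=0, L=12 even, 5≤5≤7.
N = 3·13·11 = 429
Δ = 2!·0!·10!/13! = 1/858
Racah Σ t=1..1: t=1:−1/14400 = -1/14400
⇒ 3j(1 6 5; 0 0 0)² = 6/143, sgn +1
Racah Σ t=2..2: t=2:+1/34560 = 1/34560
⇒ 3j(1 6 5; -1 0 1)² = 5/286, sgn +1
4πI² = N·(3j₀)²·(3jₘ)² = 45/143
I = +1·√(0.314685/4π) = 0.15824621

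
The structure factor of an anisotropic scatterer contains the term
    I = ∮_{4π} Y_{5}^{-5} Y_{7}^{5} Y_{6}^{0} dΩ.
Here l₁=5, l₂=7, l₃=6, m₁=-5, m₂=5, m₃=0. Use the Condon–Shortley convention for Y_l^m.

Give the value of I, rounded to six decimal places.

-0.160857

Checks pass: Σm=0; 18 even; l₃=6∈[2,12].
(2·5+1)(2·7+1)(2·6+1) = 2145
Δ: 6! 4! 8! / 19! → 1/174594420
sum: t=1:−1/4147200 t=2:+1/207360 t=3:−1/82944 t=4:+1/207360 t=5:−1/4147200 = -1/345600
3j²(5 7 6; 0 0 0) = Δ·Π!·Σ² = 420/46189  (sign -1)
sum: t=6:+1/24883200 = 1/24883200
3j²(5 7 6; -5 5 0) = Δ·Π!·Σ² = 70/4199  (sign +1)
combine: 4πI² = 2145·420/46189·70/4199 = 441000/1356277
take √, sign -1: I = -0.16085707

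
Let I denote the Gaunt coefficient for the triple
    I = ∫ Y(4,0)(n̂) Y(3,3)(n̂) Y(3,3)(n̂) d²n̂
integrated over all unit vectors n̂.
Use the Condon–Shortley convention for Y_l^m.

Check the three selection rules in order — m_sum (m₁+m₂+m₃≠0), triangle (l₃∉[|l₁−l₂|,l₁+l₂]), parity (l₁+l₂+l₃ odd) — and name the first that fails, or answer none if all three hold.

Σmᵢ = 6  ✗
l₃∈[|l₁−l₂|,l₁+l₂]=[1,7], have l₃=3
Σlᵢ = 10 ⇒ even

m_sum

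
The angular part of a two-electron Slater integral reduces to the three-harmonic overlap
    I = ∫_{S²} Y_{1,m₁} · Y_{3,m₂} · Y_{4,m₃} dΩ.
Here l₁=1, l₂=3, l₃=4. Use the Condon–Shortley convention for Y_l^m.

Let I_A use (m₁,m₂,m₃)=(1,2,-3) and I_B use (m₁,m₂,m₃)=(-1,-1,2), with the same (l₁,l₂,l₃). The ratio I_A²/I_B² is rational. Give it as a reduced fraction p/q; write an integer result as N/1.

Shared (l₁,l₂,l₃)=(1,3,4): N and (l;000)² cancel in I_A²/I_B².
A: Δ = 0!·2!·6!/9! = 1/252; Racah Σ t=0..0: t=0:+1/240 = 1/240; ⇒ 3j(1 3 4; 1 2 -3)² = 1/12, sgn -1
B: Δ = 0!·2!·6!/9! = 1/252; Racah Σ t=0..0: t=0:+1/96 = 1/96; ⇒ 3j(1 3 4; -1 -1 2)² = 5/84, sgn +1
I_A²/I_B² = (1/12)/(5/84) = 7/5

7/5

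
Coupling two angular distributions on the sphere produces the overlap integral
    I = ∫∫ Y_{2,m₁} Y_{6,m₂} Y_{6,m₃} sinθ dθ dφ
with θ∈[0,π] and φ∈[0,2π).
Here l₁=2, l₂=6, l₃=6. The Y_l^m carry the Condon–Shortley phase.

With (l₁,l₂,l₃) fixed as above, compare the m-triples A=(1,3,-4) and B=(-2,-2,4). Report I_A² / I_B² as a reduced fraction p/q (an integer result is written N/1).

Same 2,6,6: normalisation and zero-m 3j drop out of the ratio.
A: Δ: 2! 2! 10! / 15! → 1/90090; sum: t=0:+1/725760 t=1:−1/161280 = -1/207360; 3j²(2 6 6; 1 3 -4) = Δ·Π!·Σ² = 7/286  (sign -1)
B: Δ: 2! 2! 10! / 15! → 1/90090; sum: t=2:+1/322560 = 1/322560; 3j²(2 6 6; -2 -2 4) = Δ·Π!·Σ² = 18/1001  (sign +1)
I_A²/I_B² = (7/286)/(18/1001) = 49/36

49/36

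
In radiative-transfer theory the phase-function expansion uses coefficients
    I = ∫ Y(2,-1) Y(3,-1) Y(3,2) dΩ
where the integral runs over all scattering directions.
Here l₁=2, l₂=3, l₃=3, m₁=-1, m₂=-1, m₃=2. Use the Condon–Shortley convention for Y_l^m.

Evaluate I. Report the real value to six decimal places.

0.162868

Checks pass: Σm=0; 8 even; l₃=3∈[1,5].
(2·2+1)(2·3+1)(2·3+1) = 245
Δ: 2! 2! 4! / 9! → 1/3780
sum: t=0:+1/24 t=1:−1/4 t=2:+1/24 = -1/6
3j²(2 3 3; 0 0 0) = Δ·Π!·Σ² = 4/105  (sign +1)
sum: t=1:−1/12 t=2:+1/48 = -1/16
3j²(2 3 3; -1 -1 2) = Δ·Π!·Σ² = 1/28  (sign +1)
combine: 4πI² = 245·4/105·1/28 = 1/3
take √, sign +1: I = 0.16286750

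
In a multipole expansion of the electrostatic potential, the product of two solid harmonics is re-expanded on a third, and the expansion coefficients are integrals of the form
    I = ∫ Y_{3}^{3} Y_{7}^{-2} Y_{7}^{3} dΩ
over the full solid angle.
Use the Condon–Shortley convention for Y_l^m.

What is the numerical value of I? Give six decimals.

0.000000

m-sum = 3 − 2 + 3 = 4 ≠ 0 ⇒ I = 0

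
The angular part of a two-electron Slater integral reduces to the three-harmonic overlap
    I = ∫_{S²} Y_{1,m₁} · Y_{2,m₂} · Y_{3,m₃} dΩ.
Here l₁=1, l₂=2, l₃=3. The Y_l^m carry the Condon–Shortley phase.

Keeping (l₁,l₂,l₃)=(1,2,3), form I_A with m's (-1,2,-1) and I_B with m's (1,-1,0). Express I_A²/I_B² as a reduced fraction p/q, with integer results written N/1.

1/3

Same 1,2,3: normalisation and zero-m 3j drop out of the ratio.
A: Δ: 0! 2! 4! / 7! → 1/105; sum: t=0:+1/48 = 1/48; 3j²(1 2 3; -1 2 -1) = Δ·Π!·Σ² = 1/105  (sign +1)
B: Δ: 0! 2! 4! / 7! → 1/105; sum: t=0:+1/12 = 1/12; 3j²(1 2 3; 1 -1 0) = Δ·Π!·Σ² = 1/35  (sign -1)
I_A²/I_B² = (1/105)/(1/35) = 1/3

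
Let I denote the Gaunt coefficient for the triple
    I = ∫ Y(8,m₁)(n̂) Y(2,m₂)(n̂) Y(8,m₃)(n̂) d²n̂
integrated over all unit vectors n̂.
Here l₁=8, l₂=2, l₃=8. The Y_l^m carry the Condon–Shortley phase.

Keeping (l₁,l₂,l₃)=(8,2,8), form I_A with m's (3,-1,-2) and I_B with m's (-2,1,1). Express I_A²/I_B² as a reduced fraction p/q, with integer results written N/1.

55/21

Shared (l₁,l₂,l₃)=(8,2,8): N and (l;000)² cancel in I_A²/I_B².
A: Δ = 2!·14!·2!/19! = 1/348840; Racah Σ t=0..1: t=0:+1/87091200 t=1:−1/174182400 = 1/174182400; ⇒ 3j(8 2 8; 3 -1 -2)² = 55/7752, sgn +1
B: Δ = 2!·14!·2!/19! = 1/348840; Racah Σ t=1..2: t=1:−1/87091200 t=2:+1/58060800 = 1/174182400; ⇒ 3j(8 2 8; -2 1 1)² = 7/2584, sgn -1
I_A²/I_B² = (55/7752)/(7/2584) = 55/21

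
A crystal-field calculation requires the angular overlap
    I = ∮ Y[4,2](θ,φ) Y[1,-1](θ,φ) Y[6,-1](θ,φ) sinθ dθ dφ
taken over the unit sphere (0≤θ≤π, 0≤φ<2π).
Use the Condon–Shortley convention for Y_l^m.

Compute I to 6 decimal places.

0.000000

l₃=6 ∉ [3,5] — triangle fails ⇒ I = 0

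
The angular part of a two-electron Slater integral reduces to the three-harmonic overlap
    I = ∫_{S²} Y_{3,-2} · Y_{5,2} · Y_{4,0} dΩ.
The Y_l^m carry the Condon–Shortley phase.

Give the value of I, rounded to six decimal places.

-0.065427

Rules hold: Σm=0, L=12 even, 2≤4≤8.
N = 7·11·9 = 693
Δ = 4!·2!·6!/13! = 1/180180
Racah Σ t=1..3: t=1:−1/576 t=2:+1/144 t=3:−1/576 = 1/288
⇒ 3j(3 5 4; 0 0 0)² = 20/1001, sgn +1
Racah Σ t=3..4: t=3:−1/576 t=4:+1/864 = -1/1728
⇒ 3j(3 5 4; -2 2 0)² = 5/1287, sgn -1
4πI² = N·(3j₀)²·(3jₘ)² = 100/1859
I = -1·√(0.0537924/4π) = -0.06542675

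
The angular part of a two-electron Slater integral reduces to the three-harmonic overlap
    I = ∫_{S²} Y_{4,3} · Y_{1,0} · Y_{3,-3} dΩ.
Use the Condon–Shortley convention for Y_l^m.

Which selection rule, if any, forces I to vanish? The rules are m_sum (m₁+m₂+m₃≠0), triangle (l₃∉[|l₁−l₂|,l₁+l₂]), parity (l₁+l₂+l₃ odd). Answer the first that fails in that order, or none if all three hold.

m₁+m₂+m₃ = 3 + 0 − 3 = 0  ✓
triangle: |4−1|=3 ≤ l₃=3 ≤ 4+1=5  ✓
parity: l₁+l₂+l₃ = 8 is even  ✓

none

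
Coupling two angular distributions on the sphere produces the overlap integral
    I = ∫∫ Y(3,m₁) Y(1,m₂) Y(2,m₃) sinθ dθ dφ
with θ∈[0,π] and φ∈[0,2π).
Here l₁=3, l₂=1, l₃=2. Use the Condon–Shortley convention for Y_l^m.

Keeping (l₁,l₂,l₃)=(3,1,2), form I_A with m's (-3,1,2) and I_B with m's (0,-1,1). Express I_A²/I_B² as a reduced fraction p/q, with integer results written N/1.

Shared (l₁,l₂,l₃)=(3,1,2): N and (l;000)² cancel in I_A²/I_B².
A: Δ = 2!·4!·0!/7! = 1/105; Racah Σ t=2..2: t=2:+1/48 = 1/48; ⇒ 3j(3 1 2; -3 1 2)² = 1/7, sgn +1
B: Δ = 2!·4!·0!/7! = 1/105; Racah Σ t=0..0: t=0:+1/12 = 1/12; ⇒ 3j(3 1 2; 0 -1 1)² = 1/35, sgn -1
I_A²/I_B² = (1/7)/(1/35) = 5/1

5/1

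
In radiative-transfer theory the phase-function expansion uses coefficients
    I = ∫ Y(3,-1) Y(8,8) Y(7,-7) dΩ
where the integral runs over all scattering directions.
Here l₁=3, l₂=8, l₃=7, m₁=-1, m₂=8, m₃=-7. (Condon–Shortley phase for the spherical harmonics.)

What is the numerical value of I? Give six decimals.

-0.231023

Rules hold: Σm=0, L=18 even, 5≤7≤11.
N = 7·17·15 = 1785
Δ = 4!·2!·12!/19! = 1/5290740
Racah Σ t=1..3: t=1:−1/7257600 t=2:+1/2073600 t=3:−1/7257600 = 1/4838400
⇒ 3j(3 8 7; 0 0 0)² = 252/20995, sgn -1
Racah Σ t=4..4: t=4:+1/22992076800 = 1/22992076800
⇒ 3j(3 8 7; -1 8 -7)² = 91/2907, sgn +1
4πI² = N·(3j₀)²·(3jₘ)² = 4116/6137
I = -1·√(0.670686/4π) = -0.23102272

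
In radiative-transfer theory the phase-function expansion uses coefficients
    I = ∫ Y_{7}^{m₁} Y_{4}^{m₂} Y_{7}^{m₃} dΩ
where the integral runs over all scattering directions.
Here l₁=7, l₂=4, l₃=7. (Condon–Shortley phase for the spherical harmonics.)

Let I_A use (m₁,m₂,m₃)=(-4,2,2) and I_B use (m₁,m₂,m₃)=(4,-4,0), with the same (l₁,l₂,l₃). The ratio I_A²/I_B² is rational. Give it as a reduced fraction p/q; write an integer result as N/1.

l's match ⇒ only the (l;m) 3-j factors differ between A and B.
A: triangle coeff Δ(7,4,7) = 1/58198140; Σ_t [2,4]: t=2:+1/34836480 t=3:−1/2903040 t=4:+1/2903040 = 1/34836480; (3j)²=25/117572 [(7 4 7; -4 2 2)], sign=-1
B: triangle coeff Δ(7,4,7) = 1/58198140; Σ_t [0,0]: t=0:+1/17418240 = 1/17418240; (3j)²=175/12597 [(7 4 7; 4 -4 0)], sign=-1
I_A²/I_B² = (25/117572)/(175/12597) = 3/196

3/196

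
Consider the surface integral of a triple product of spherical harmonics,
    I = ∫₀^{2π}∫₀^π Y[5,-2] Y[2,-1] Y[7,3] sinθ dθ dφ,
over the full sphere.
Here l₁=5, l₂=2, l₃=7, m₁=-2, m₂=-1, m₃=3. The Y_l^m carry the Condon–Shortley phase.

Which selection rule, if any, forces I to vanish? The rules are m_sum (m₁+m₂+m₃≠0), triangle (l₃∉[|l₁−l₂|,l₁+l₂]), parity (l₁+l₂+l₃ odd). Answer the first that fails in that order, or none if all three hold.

none

Σmᵢ = 0  ✓
l₃∈[|l₁−l₂|,l₁+l₂]=[3,7], have l₃=7  ✓
Σlᵢ = 14 ⇒ even  ✓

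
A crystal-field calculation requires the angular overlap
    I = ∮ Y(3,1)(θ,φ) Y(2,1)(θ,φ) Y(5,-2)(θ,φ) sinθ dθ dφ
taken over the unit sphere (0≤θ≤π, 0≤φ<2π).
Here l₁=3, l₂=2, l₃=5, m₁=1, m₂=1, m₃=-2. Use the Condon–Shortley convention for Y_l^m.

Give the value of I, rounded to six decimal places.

Checks pass: Σm=0; 10 even; l₃=5∈[1,5].
(2·3+1)(2·2+1)(2·5+1) = 385
Δ: 0! 6! 4! / 11! → 1/2310
sum: t=0:+1/144 = 1/144
3j²(3 2 5; 0 0 0) = Δ·Π!·Σ² = 10/231  (sign -1)
sum: t=0:+1/288 = 1/288
3j²(3 2 5; 1 1 -2) = Δ·Π!·Σ² = 1/22  (sign -1)
combine: 4πI² = 385·10/231·1/22 = 25/33
take √, sign +1: I = 0.24553200

0.245532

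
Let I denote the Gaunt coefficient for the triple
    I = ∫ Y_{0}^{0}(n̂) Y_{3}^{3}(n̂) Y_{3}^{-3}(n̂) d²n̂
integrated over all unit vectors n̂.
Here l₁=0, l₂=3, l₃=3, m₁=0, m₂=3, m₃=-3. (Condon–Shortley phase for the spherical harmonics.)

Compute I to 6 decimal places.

-0.282095

Checks pass: Σm=0; 6 even; l₃=3∈[3,3].
(2·0+1)(2·3+1)(2·3+1) = 49
Δ: 0! 0! 6! / 7! → 1/7
sum: t=0:+1/36 = 1/36
3j²(0 3 3; 0 0 0) = Δ·Π!·Σ² = 1/7  (sign -1)
sum: t=0:+1/720 = 1/720
3j²(0 3 3; 0 3 -3) = Δ·Π!·Σ² = 1/7  (sign +1)
combine: 4πI² = 49·1/7·1/7 = 1/1
take √, sign -1: I = -0.28209479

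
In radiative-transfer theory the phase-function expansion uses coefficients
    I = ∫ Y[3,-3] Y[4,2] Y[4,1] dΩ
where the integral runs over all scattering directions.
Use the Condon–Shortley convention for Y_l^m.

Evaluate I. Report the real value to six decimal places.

0.000000

Σlᵢ=11 odd — θ-integrand is odd under cosθ→−cosθ; I=0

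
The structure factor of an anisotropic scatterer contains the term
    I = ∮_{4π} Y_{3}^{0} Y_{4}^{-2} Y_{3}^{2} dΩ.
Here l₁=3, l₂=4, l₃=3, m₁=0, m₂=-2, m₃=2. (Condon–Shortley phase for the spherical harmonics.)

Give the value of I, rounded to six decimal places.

Checks pass: Σm=0; 10 even; l₃=3∈[1,7].
(2·3+1)(2·4+1)(2·3+1) = 441
Δ: 4! 2! 4! / 11! → 1/34650
sum: t=1:−1/72 t=2:+1/16 t=3:−1/72 = 5/144
3j²(3 4 3; 0 0 0) = Δ·Π!·Σ² = 2/77  (sign -1)
sum: t=1:−1/72 t=2:+1/96 = -1/288
3j²(3 4 3; 0 -2 2) = Δ·Π!·Σ² = 1/462  (sign +1)
combine: 4πI² = 441·2/77·1/462 = 3/121
take √, sign -1: I = -0.04441841

-0.044418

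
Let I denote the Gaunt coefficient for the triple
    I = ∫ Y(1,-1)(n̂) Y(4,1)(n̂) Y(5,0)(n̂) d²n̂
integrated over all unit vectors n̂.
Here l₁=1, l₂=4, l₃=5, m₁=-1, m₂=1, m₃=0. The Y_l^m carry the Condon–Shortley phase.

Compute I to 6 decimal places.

m-sum 0 ✓  L=10 even ✓  3≤5≤5 ✓
Π(2lᵢ+1) = 3×9×11 = 297
triangle coeff Δ(1,4,5) = 1/495
Σ_t [0,0]: t=0:+1/576 = 1/576
(3j)²=5/99 [(1 4 5; 0 0 0)], sign=-1
Σ_t [0,0]: t=0:+1/1440 = 1/1440
(3j)²=2/99 [(1 4 5; -1 1 0)], sign=-1
⇒ 4πI² = 10/33
I = (+1)√(10/33/(4π)) = 0.15528807

0.155288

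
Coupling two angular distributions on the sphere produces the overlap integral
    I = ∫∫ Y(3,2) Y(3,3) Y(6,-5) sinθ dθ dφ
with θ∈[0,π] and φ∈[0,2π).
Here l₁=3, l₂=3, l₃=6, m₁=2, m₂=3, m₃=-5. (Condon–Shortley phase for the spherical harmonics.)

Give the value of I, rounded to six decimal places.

-0.254801

Checks pass: Σm=0; 12 even; l₃=6∈[0,6].
(2·3+1)(2·3+1)(2·6+1) = 637
Δ: 0! 6! 6! / 13! → 1/12012
sum: t=0:+1/1296 = 1/1296
3j²(3 3 6; 0 0 0) = Δ·Π!·Σ² = 100/3003  (sign +1)
sum: t=0:+1/86400 = 1/86400
3j²(3 3 6; 2 3 -5) = Δ·Π!·Σ² = 1/26  (sign -1)
combine: 4πI² = 637·100/3003·1/26 = 350/429
take √, sign -1: I = -0.25480060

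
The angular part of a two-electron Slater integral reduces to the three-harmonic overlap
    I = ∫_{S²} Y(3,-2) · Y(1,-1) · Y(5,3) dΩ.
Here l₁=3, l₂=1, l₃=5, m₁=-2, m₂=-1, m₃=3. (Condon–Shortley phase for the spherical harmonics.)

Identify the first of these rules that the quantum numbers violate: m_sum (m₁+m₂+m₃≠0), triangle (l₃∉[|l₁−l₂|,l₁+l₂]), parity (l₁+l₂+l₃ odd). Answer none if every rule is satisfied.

Σmᵢ = 0  ✓
l₃∈[|l₁−l₂|,l₁+l₂]=[2,4], have l₃=5  ✗
Σlᵢ = 9 ⇒ odd

triangle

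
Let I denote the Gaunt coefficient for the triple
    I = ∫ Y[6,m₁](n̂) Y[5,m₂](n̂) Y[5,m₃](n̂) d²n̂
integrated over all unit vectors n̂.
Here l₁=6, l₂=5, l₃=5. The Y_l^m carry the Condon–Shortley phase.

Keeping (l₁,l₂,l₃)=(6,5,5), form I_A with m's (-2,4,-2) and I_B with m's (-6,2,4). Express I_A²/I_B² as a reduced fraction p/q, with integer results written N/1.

l's match ⇒ only the (l;m) 3-j factors differ between A and B.
A: triangle coeff Δ(6,5,5) = 1/28588560; Σ_t [5,6]: t=5:−1/103680 t=6:+1/207360 = -1/207360; (3j)²=21/2431 [(6 5 5; -2 4 -2)], sign=+1
B: triangle coeff Δ(6,5,5) = 1/28588560; Σ_t [6,6]: t=6:+1/3110400 = 1/3110400; (3j)²=21/1105 [(6 5 5; -6 2 4)], sign=-1
I_A²/I_B² = (21/2431)/(21/1105) = 5/11

5/11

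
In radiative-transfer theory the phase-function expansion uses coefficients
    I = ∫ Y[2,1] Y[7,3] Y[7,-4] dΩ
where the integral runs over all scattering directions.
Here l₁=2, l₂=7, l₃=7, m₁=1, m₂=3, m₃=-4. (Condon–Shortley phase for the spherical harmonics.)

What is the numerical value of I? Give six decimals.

0.162315

Rules hold: Σm=0, L=16 even, 5≤7≤9.
N = 5·15·15 = 1125
Δ = 2!·2!·12!/17! = 1/185640
Racah Σ t=0..2: t=0:+1/2419200 t=1:−1/518400 t=2:+1/2419200 = -1/907200
⇒ 3j(2 7 7; 0 0 0)² = 56/3315, sgn +1
Racah Σ t=0..1: t=0:+1/14515200 t=1:−1/4354560 = -1/6220800
⇒ 3j(2 7 7; 1 3 -4)² = 77/4420, sgn +1
4πI² = N·(3j₀)²·(3jₘ)² = 16170/48841
I = +1·√(0.331074/4π) = 0.16231468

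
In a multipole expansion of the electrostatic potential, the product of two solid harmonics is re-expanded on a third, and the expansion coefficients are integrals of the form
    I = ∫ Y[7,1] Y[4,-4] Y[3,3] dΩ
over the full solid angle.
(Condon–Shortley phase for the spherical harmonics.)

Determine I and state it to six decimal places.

Checks pass: Σm=0; 14 even; l₃=3∈[3,11].
(2·7+1)(2·4+1)(2·3+1) = 945
Δ: 8! 6! 0! / 15! → 1/45045
sum: t=4:+1/20736 = 1/20736
3j²(7 4 3; 0 0 0) = Δ·Π!·Σ² = 35/1287  (sign -1)
sum: t=0:+1/29030400 = 1/29030400
3j²(7 4 3; 1 -4 3) = Δ·Π!·Σ² = 1/45045  (sign +1)
combine: 4πI² = 945·35/1287·1/45045 = 35/61347
take √, sign -1: I = -0.00673802

-0.006738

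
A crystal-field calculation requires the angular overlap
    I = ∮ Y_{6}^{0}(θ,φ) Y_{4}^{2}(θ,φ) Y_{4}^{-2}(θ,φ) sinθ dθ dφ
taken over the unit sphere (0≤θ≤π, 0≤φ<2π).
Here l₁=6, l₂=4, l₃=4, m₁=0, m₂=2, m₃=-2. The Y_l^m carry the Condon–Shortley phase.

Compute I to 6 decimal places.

Rules hold: Σm=0, L=14 even, 2≤4≤10.
N = 13·9·9 = 1053
Δ = 6!·6!·2!/15! = 1/1261260
Racah Σ t=2..4: t=2:+1/4608 t=3:−1/1296 t=4:+1/4608 = -7/20736
⇒ 3j(6 4 4; 0 0 0)² = 20/1287, sgn -1
Racah Σ t=4..6: t=4:+1/4608 t=5:−1/14400 t=6:+1/1036800 = 77/518400
⇒ 3j(6 4 4; 0 2 -2)² = 11/585, sgn +1
4πI² = N·(3j₀)²·(3jₘ)² = 4/13
I = -1·√(0.307692/4π) = -0.15647804

-0.156478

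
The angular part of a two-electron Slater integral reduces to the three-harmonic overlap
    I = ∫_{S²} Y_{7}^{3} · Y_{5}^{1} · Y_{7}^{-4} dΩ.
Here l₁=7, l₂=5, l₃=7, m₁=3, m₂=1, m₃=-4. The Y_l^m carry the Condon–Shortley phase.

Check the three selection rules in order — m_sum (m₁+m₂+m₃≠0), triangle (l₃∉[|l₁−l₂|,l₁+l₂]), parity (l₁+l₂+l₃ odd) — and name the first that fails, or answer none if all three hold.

azimuthal sum: 3 + 1 − 4 = 0  ✓
2 ≤ 7 ≤ 12 (triangle on l)  ✓
L = 7 + 5 + 7 = 19 (odd)  ✗

parity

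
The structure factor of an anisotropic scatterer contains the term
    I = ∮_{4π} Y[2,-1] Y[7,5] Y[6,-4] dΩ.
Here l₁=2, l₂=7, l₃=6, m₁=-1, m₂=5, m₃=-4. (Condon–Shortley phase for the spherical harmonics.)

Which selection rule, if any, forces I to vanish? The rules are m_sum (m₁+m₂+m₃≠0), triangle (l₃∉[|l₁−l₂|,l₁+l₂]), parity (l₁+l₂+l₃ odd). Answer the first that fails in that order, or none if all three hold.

azimuthal sum: -1 + 5 − 4 = 0  ✓
5 ≤ 6 ≤ 9 (triangle on l)  ✓
L = 2 + 7 + 6 = 15 (odd)  ✗

parity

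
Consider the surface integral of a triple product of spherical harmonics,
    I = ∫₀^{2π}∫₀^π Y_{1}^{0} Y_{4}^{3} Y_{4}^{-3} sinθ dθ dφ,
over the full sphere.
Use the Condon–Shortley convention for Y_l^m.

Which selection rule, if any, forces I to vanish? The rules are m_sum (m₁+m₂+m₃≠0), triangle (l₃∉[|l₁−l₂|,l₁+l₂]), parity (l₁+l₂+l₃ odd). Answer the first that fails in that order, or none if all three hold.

parity

azimuthal sum: 0 + 3 − 3 = 0  ✓
3 ≤ 4 ≤ 5 (triangle on l)  ✓
L = 1 + 4 + 4 = 9 (odd)  ✗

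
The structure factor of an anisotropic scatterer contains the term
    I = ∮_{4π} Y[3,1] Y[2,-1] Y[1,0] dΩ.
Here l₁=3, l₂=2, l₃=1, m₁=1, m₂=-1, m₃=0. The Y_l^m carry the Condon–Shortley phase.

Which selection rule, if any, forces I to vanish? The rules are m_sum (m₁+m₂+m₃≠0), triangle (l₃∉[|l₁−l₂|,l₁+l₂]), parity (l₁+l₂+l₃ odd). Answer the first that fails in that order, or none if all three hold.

Σmᵢ = 0  ✓
l₃∈[|l₁−l₂|,l₁+l₂]=[1,5], have l₃=1  ✓
Σlᵢ = 6 ⇒ even  ✓

none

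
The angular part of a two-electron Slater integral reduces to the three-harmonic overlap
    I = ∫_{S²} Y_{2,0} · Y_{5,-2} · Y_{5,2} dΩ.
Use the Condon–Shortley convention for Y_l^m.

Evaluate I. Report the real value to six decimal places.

m-sum 0 ✓  L=12 even ✓  3≤5≤7 ✓
Π(2lᵢ+1) = 5×11×11 = 605
triangle coeff Δ(2,5,5) = 1/38610
Σ_t [0,2]: t=0:+1/2880 t=1:−1/576 t=2:+1/2880 = -1/960
(3j)²=10/429 [(2 5 5; 0 0 0)], sign=+1
Σ_t [0,2]: t=0:+1/2880 t=1:−1/1440 t=2:+1/20160 = -1/3360
(3j)²=6/715 [(2 5 5; 0 -2 2)], sign=+1
⇒ 4πI² = 20/169
I = (+1)√(20/169/(4π)) = 0.09704356

0.097044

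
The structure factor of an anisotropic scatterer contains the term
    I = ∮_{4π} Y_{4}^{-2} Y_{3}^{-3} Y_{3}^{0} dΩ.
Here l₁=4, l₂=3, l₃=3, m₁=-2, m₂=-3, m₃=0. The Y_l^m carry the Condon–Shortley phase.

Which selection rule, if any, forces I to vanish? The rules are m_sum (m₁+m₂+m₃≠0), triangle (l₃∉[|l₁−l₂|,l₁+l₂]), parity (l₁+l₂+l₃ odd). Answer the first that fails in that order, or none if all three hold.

m_sum

Σmᵢ = -5  ✗
l₃∈[|l₁−l₂|,l₁+l₂]=[1,7], have l₃=3
Σlᵢ = 10 ⇒ even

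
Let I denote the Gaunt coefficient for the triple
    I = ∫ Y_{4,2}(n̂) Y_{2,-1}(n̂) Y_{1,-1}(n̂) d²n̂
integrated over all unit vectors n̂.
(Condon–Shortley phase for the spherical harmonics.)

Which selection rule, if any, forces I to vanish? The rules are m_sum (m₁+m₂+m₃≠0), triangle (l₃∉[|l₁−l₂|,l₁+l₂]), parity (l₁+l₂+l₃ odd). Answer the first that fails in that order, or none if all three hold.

Σmᵢ = 0  ✓
l₃∈[|l₁−l₂|,l₁+l₂]=[2,6], have l₃=1  ✗
Σlᵢ = 7 ⇒ odd

triangle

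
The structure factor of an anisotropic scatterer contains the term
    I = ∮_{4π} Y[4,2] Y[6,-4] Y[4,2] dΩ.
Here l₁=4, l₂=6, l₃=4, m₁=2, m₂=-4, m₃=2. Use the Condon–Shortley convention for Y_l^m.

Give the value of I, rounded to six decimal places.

m-sum 0 ✓  L=14 even ✓  2≤4≤10 ✓
Π(2lᵢ+1) = 9×13×9 = 1053
triangle coeff Δ(4,6,4) = 1/1261260
Σ_t [2,4]: t=2:+1/4608 t=3:−1/1296 t=4:+1/4608 = -7/20736
(3j)²=20/1287 [(4 6 4; 0 0 0)], sign=-1
Σ_t [0,2]: t=0:+1/69120 t=1:−1/14400 t=2:+1/69120 = -7/172800
(3j)²=14/715 [(4 6 4; 2 -4 2)], sign=-1
⇒ 4πI² = 504/1573
I = (+1)√(504/1573/(4π)) = 0.15967833

0.159678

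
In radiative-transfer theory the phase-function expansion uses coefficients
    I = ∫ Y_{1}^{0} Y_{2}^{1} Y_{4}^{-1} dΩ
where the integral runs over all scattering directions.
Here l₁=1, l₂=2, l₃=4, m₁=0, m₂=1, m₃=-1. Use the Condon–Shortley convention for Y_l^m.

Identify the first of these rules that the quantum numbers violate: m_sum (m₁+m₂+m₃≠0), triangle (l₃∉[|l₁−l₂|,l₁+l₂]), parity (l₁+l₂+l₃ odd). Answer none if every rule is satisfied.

triangle

Σmᵢ = 0  ✓
l₃∈[|l₁−l₂|,l₁+l₂]=[1,3], have l₃=4  ✗
Σlᵢ = 7 ⇒ odd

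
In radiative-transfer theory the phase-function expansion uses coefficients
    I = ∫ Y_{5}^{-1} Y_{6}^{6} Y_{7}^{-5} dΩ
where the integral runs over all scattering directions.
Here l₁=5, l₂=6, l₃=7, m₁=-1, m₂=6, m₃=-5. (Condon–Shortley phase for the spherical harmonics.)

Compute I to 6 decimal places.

-0.180759

m-sum 0 ✓  L=18 even ✓  1≤7≤11 ✓
Π(2lᵢ+1) = 11×13×15 = 2145
triangle coeff Δ(5,6,7) = 1/174594420
Σ_t [0,4]: t=0:+1/4147200 t=1:−1/207360 t=2:+1/82944 t=3:−1/207360 t=4:+1/4147200 = 1/345600
(3j)²=420/46189 [(5 6 7; 0 0 0)], sign=-1
Σ_t [4,4]: t=4:+1/46448640 = 1/46448640
(3j)²=2475/117572 [(5 6 7; -1 6 -5)], sign=+1
⇒ 4πI² = 556875/1356277
I = (-1)√(556875/1356277/(4π)) = -0.18075892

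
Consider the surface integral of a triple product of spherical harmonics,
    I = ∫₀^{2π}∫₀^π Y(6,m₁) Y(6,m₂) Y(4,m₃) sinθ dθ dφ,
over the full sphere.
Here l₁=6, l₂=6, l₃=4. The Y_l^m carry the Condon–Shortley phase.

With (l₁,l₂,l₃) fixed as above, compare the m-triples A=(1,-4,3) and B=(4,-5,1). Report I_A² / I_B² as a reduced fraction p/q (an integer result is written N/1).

Same 6,6,4: normalisation and zero-m 3j drop out of the ratio.
A: Δ: 8! 4! 4! / 17! → 1/15315300; sum: t=1:−1/725760 t=2:+1/207360 = 1/290304; 3j²(6 6 4; 1 -4 3) = Δ·Π!·Σ² = 125/7293  (sign -1)
B: Δ: 8! 4! 4! / 17! → 1/15315300; sum: t=0:+1/967680 t=1:−1/725760 = -1/2903040; 3j²(6 6 4; 4 -5 1) = Δ·Π!·Σ² = 5/3094  (sign +1)
I_A²/I_B² = (125/7293)/(5/3094) = 350/33

350/33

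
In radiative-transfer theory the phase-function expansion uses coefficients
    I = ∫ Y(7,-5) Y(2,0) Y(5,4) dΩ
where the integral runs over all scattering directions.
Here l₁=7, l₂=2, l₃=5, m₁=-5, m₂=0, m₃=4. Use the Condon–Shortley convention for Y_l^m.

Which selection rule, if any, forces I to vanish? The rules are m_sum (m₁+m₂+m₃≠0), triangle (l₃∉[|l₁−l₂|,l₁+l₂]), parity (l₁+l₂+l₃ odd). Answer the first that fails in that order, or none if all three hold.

Σmᵢ = -1  ✗
l₃∈[|l₁−l₂|,l₁+l₂]=[5,9], have l₃=5
Σlᵢ = 14 ⇒ even

m_sum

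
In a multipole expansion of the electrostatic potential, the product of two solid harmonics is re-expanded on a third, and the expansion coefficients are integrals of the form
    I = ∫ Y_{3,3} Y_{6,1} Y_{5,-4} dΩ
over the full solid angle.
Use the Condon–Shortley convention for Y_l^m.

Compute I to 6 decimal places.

0.072068

Rules hold: Σm=0, L=14 even, 3≤5≤9.
N = 7·13·11 = 1001
Δ = 4!·2!·8!/15! = 1/675675
Racah Σ t=1..3: t=1:−1/8640 t=2:+1/2304 t=3:−1/8640 = 7/34560
⇒ 3j(3 6 5; 0 0 0)² = 7/429, sgn -1
Racah Σ t=0..0: t=0:+1/241920 = 1/241920
⇒ 3j(3 6 5; 3 1 -4)² = 4/1001, sgn -1
4πI² = N·(3j₀)²·(3jₘ)² = 28/429
I = +1·√(0.0652681/4π) = 0.07206849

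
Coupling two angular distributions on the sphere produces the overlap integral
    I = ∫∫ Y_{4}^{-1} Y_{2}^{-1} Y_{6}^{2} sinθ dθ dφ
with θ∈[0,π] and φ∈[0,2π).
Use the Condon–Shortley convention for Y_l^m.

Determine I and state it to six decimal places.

m-sum 0 ✓  L=12 even ✓  2≤6≤6 ✓
Π(2lᵢ+1) = 9×5×13 = 585
triangle coeff Δ(4,2,6) = 1/6435
Σ_t [0,0]: t=0:+1/2304 = 1/2304
(3j)²=5/143 [(4 2 6; 0 0 0)], sign=+1
Σ_t [0,0]: t=0:+1/4320 = 1/4320
(3j)²=224/6435 [(4 2 6; -1 -1 2)], sign=+1
⇒ 4πI² = 1120/1573
I = (+1)√(1120/1573/(4π)) = 0.23803440

0.238034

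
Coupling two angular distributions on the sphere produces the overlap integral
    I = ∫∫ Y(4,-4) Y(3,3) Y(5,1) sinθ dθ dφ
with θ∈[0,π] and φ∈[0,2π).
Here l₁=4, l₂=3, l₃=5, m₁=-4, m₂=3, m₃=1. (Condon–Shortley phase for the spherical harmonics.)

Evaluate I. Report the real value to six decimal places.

0.050679

Checks pass: Σm=0; 12 even; l₃=5∈[1,7].
(2·4+1)(2·3+1)(2·5+1) = 693
Δ: 2! 6! 4! / 13! → 1/180180
sum: t=0:+1/576 t=1:−1/144 t=2:+1/576 = -1/288
3j²(4 3 5; 0 0 0) = Δ·Π!·Σ² = 20/1001  (sign +1)
sum: t=2:+1/34560 = 1/34560
3j²(4 3 5; -4 3 1) = Δ·Π!·Σ² = 1/429  (sign +1)
combine: 4πI² = 693·20/1001·1/429 = 60/1859
take √, sign +1: I = 0.05067935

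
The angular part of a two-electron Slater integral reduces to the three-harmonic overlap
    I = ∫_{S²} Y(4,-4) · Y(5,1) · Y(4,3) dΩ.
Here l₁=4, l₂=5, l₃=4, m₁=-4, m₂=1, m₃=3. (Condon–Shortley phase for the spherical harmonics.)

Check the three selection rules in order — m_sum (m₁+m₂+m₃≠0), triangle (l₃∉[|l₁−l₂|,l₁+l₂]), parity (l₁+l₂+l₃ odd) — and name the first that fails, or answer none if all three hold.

m₁+m₂+m₃ = -4 + 1 + 3 = 0  ✓
triangle: |4−5|=1 ≤ l₃=4 ≤ 4+5=9  ✓
parity: l₁+l₂+l₃ = 13 is odd  ✗

parity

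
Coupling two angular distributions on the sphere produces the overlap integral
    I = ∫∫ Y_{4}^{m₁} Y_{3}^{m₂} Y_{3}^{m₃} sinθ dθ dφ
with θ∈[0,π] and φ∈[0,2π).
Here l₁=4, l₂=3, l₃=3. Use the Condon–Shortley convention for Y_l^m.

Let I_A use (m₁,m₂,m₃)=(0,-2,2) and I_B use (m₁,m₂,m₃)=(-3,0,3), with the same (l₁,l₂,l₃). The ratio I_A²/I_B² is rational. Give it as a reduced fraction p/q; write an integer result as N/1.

7/9

Shared (l₁,l₂,l₃)=(4,3,3): N and (l;000)² cancel in I_A²/I_B².
A: Δ = 4!·4!·2!/11! = 1/34650; Racah Σ t=0..1: t=0:+1/576 t=1:−1/72 = -7/576; ⇒ 3j(4 3 3; 0 -2 2)² = 7/198, sgn +1
B: Δ = 4!·4!·2!/11! = 1/34650; Racah Σ t=3..3: t=3:−1/288 = -1/288; ⇒ 3j(4 3 3; -3 0 3)² = 1/22, sgn -1
I_A²/I_B² = (7/198)/(1/22) = 7/9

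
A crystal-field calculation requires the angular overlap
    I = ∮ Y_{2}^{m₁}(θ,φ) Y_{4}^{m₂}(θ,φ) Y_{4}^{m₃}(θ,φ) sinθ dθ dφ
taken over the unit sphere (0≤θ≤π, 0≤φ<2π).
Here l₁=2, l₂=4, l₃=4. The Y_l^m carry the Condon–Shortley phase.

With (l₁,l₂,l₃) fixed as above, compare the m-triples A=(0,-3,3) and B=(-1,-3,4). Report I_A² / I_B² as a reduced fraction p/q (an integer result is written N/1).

1/12

Same 2,4,4: normalisation and zero-m 3j drop out of the ratio.
A: Δ: 2! 2! 6! / 11! → 1/13860; sum: t=0:+1/480 t=1:−1/720 = 1/1440; 3j²(2 4 4; 0 -3 3) = Δ·Π!·Σ² = 7/1980  (sign -1)
B: Δ: 2! 2! 6! / 11! → 1/13860; sum: t=1:−1/1440 = -1/1440; 3j²(2 4 4; -1 -3 4) = Δ·Π!·Σ² = 7/165  (sign -1)
I_A²/I_B² = (7/1980)/(7/165) = 1/12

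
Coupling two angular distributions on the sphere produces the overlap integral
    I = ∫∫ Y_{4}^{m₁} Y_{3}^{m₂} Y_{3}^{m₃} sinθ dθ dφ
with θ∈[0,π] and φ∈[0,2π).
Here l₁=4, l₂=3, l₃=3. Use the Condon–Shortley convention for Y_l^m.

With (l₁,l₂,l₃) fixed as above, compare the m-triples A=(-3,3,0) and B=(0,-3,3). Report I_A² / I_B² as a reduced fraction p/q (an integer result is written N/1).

7/1

Same 4,3,3: normalisation and zero-m 3j drop out of the ratio.
A: Δ: 4! 4! 2! / 11! → 1/34650; sum: t=4:+1/288 = 1/288; 3j²(4 3 3; -3 3 0) = Δ·Π!·Σ² = 1/22  (sign -1)
B: Δ: 4! 4! 2! / 11! → 1/34650; sum: t=0:+1/1152 = 1/1152; 3j²(4 3 3; 0 -3 3) = Δ·Π!·Σ² = 1/154  (sign +1)
I_A²/I_B² = (1/22)/(1/154) = 7/1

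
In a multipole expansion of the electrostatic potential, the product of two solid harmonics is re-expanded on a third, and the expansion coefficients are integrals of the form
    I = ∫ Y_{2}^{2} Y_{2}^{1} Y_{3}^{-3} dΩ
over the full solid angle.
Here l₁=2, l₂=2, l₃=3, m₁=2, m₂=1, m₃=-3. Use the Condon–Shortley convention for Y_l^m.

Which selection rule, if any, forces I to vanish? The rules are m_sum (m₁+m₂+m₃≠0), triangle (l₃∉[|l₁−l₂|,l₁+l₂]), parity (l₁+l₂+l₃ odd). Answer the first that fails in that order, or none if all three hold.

Σmᵢ = 0  ✓
l₃∈[|l₁−l₂|,l₁+l₂]=[0,4], have l₃=3  ✓
Σlᵢ = 7 ⇒ odd  ✗

parity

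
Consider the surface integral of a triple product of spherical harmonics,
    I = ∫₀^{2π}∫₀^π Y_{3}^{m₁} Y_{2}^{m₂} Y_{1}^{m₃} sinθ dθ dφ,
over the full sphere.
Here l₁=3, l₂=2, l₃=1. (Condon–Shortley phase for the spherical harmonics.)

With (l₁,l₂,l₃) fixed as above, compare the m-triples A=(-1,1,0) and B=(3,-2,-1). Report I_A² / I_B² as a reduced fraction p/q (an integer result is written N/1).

8/15

Shared (l₁,l₂,l₃)=(3,2,1): N and (l;000)² cancel in I_A²/I_B².
A: Δ = 4!·2!·0!/7! = 1/105; Racah Σ t=3..3: t=3:−1/6 = -1/6; ⇒ 3j(3 2 1; -1 1 0)² = 8/105, sgn +1
B: Δ = 4!·2!·0!/7! = 1/105; Racah Σ t=0..0: t=0:+1/48 = 1/48; ⇒ 3j(3 2 1; 3 -2 -1)² = 1/7, sgn +1
I_A²/I_B² = (8/105)/(1/7) = 8/15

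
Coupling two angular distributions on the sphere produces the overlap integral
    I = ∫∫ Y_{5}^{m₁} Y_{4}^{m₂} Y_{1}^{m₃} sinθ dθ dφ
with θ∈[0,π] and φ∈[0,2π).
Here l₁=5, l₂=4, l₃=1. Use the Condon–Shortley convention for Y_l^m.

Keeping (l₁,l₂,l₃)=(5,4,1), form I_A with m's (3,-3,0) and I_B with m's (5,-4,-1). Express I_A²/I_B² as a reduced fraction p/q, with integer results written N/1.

l's match ⇒ only the (l;m) 3-j factors differ between A and B.
A: triangle coeff Δ(5,4,1) = 1/495; Σ_t [1,1]: t=1:−1/5040 = -1/5040; (3j)²=16/495 [(5 4 1; 3 -3 0)], sign=+1
B: triangle coeff Δ(5,4,1) = 1/495; Σ_t [0,0]: t=0:+1/80640 = 1/80640; (3j)²=1/11 [(5 4 1; 5 -4 -1)], sign=+1
I_A²/I_B² = (16/495)/(1/11) = 16/45

16/45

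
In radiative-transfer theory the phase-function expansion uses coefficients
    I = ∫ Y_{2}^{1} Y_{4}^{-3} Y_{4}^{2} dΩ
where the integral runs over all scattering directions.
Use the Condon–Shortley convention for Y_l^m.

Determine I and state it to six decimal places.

m-sum 0 ✓  L=10 even ✓  2≤4≤6 ✓
Π(2lᵢ+1) = 5×9×9 = 405
triangle coeff Δ(2,4,4) = 1/13860
Σ_t [0,2]: t=0:+1/192 t=1:−1/36 t=2:+1/192 = -5/288
(3j)²=20/693 [(2 4 4; 0 0 0)], sign=-1
Σ_t [0,1]: t=0:+1/240 t=1:−1/1440 = 1/288
(3j)²=5/132 [(2 4 4; 1 -3 2)], sign=+1
⇒ 4πI² = 375/847
I = (-1)√(375/847/(4π)) = -0.18770204

-0.187702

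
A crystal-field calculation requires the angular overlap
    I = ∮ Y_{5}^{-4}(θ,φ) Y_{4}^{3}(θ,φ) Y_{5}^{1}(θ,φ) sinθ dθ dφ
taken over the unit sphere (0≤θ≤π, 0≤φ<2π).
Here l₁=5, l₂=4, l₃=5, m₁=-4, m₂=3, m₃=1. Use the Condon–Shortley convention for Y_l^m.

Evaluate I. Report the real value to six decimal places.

Checks pass: Σm=0; 14 even; l₃=5∈[1,9].
(2·5+1)(2·4+1)(2·5+1) = 1089
Δ: 4! 6! 4! / 15! → 1/3153150
sum: t=0:+1/69120 t=1:−1/1728 t=2:+1/576 t=3:−1/1728 t=4:+1/69120 = 7/11520
3j²(5 4 5; 0 0 0) = Δ·Π!·Σ² = 2/143  (sign -1)
sum: t=3:−1/103680 t=4:+1/17280 = 1/20736
3j²(5 4 5; -4 3 1) = Δ·Π!·Σ² = 10/429  (sign +1)
combine: 4πI² = 1089·2/143·10/429 = 60/169
take √, sign -1: I = -0.16808437

-0.168084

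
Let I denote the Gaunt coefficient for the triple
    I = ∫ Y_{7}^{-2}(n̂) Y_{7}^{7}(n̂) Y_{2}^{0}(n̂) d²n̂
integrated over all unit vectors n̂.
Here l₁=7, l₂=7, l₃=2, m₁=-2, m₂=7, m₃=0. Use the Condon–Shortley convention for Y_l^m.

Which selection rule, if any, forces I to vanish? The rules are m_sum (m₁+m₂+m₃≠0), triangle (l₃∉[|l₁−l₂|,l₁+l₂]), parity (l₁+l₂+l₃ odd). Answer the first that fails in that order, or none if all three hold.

m_sum

Σmᵢ = 5  ✗
l₃∈[|l₁−l₂|,l₁+l₂]=[0,14], have l₃=2
Σlᵢ = 16 ⇒ even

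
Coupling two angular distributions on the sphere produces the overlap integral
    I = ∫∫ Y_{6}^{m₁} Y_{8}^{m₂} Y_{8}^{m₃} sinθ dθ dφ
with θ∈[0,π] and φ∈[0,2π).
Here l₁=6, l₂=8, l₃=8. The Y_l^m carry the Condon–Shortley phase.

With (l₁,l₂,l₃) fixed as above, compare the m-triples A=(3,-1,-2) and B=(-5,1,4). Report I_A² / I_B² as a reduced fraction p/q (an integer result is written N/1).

1/6

Same 6,8,8: normalisation and zero-m 3j drop out of the ratio.
A: Δ: 6! 6! 10! / 23! → 1/13742520792; sum: t=0:+1/783820800 t=1:−1/99532800 t=2:+1/82944000 t=3:−1/447897600 = 11/10450944000; 3j²(6 8 8; 3 -1 -2) = Δ·Π!·Σ² = 81/96577  (sign +1)
B: Δ: 6! 6! 10! / 23! → 1/13742520792; sum: t=5:−1/1492992000 t=6:+1/2612736000 = -1/3483648000; 3j²(6 8 8; -5 1 4) = Δ·Π!·Σ² = 486/96577  (sign -1)
I_A²/I_B² = (81/96577)/(486/96577) = 1/6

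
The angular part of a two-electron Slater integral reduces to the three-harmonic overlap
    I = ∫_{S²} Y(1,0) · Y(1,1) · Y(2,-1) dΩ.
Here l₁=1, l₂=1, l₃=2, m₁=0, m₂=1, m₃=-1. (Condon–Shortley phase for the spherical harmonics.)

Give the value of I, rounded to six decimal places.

Rules hold: Σm=0, L=4 even, 0≤2≤2.
N = 3·3·5 = 45
Δ = 0!·2!·2!/5! = 1/30
Racah Σ t=0..0: t=0:+1/1 = 1/1
⇒ 3j(1 1 2; 0 0 0)² = 2/15, sgn +1
Racah Σ t=0..0: t=0:+1/2 = 1/2
⇒ 3j(1 1 2; 0 1 -1)² = 1/10, sgn -1
4πI² = N·(3j₀)²·(3jₘ)² = 3/5
I = -1·√(0.6/4π) = -0.21850969

-0.218510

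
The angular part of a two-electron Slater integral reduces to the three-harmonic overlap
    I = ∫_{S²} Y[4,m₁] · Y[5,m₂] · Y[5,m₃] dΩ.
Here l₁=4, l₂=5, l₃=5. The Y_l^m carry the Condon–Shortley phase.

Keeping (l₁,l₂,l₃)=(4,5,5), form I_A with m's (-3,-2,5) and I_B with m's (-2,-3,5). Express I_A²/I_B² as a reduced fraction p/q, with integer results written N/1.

Shared (l₁,l₂,l₃)=(4,5,5): N and (l;000)² cancel in I_A²/I_B².
A: Δ = 4!·4!·6!/15! = 1/3153150; Racah Σ t=3..3: t=3:−1/103680 = -1/103680; ⇒ 3j(4 5 5; -3 -2 5)² = 7/429, sgn -1
B: Δ = 4!·4!·6!/15! = 1/3153150; Racah Σ t=2..2: t=2:+1/69120 = 1/69120; ⇒ 3j(4 5 5; -2 -3 5)² = 4/143, sgn +1
I_A²/I_B² = (7/429)/(4/143) = 7/12

7/12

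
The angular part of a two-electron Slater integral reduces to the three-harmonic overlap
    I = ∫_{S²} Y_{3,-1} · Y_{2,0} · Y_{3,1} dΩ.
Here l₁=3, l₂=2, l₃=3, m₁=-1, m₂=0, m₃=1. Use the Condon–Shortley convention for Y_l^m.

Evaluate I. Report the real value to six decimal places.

-0.126157

m-sum 0 ✓  L=8 even ✓  1≤3≤5 ✓
Π(2lᵢ+1) = 7×5×7 = 245
triangle coeff Δ(3,2,3) = 1/3780
Σ_t [0,2]: t=0:+1/24 t=1:−1/4 t=2:+1/24 = -1/6
(3j)²=4/105 [(3 2 3; 0 0 0)], sign=+1
Σ_t [0,2]: t=0:+1/96 t=1:−1/6 t=2:+1/16 = -3/32
(3j)²=3/140 [(3 2 3; -1 0 1)], sign=-1
⇒ 4πI² = 1/5
I = (-1)√(1/5/(4π)) = -0.12615663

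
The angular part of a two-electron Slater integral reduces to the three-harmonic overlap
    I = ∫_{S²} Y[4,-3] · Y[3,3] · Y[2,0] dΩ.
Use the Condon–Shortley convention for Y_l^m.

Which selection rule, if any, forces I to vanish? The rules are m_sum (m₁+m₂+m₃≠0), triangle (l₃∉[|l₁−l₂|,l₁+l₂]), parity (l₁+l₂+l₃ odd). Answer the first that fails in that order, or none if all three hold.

azimuthal sum: -3 + 3 + 0 = 0  ✓
1 ≤ 2 ≤ 7 (triangle on l)  ✓
L = 4 + 3 + 2 = 9 (odd)  ✗

parity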